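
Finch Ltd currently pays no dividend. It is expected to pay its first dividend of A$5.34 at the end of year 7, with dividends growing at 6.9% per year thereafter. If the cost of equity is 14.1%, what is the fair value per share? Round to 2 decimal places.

Deferred-dividend DDM. At t=6 the remaining stream is a growing perpetuity with first payment D_7 = 5.34.
V_6 = D_7/(r−g) = 5.34/(0.141−0.069) = 74.1667
P₀ = V_6/(1+r)^6 = 74.1667/(1+0.141)^6 = 33.6120

A$33.61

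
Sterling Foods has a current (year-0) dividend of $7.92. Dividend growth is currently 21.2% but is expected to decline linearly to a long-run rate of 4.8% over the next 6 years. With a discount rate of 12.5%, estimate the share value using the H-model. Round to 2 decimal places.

$158.40

H-model: P₀ = D₀[(1+g_L) + H(g_S−g_L)]/(r−g_L), with H = 6/2 = 3.
P₀ = 7.92 × [(1+0.048) + 3×(0.212−0.048)] / (0.125−0.048)
   = 7.92 × 1.5400 / 0.077 = 158.4000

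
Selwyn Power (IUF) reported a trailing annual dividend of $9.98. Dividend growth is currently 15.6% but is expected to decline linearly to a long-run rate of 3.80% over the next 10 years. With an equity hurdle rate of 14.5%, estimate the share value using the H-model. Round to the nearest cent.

H-model: P₀ = D₀[(1+g_L) + H(g_S−g_L)]/(r−g_L), with H = 10/2 = 5.
P₀ = 9.98 × [(1+0.038) + 5×(0.156−0.038)] / (0.145−0.038)
   = 9.98 × 1.6280 / 0.107 = 151.8452

$151.85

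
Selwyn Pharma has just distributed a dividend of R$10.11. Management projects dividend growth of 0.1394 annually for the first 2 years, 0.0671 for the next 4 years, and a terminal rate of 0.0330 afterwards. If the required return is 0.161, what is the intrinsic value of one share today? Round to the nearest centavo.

R$107.43

Three-stage DDM. Project D₁…D_6; terminal Gordon value at t=6 with g = 0.033; discount at r = 0.161.
D_1 = 11.5193
D_2 = 13.1251
D_3 = 14.0058
D_4 = 14.9456
D_5 = 15.9485
D_6 = 17.0186
TV_6 = 17.5802/(0.161−0.033) = 137.3455
P₀ = Σ Dₜ/(1+r)ᵗ + TV_6/(1+r)^6 = 107.4264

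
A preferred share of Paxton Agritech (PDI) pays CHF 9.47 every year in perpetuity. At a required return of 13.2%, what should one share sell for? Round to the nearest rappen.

CHF 71.74

Zero-growth DDM (perpetuity): P₀ = D/r = 9.47 / 0.132 = 71.7424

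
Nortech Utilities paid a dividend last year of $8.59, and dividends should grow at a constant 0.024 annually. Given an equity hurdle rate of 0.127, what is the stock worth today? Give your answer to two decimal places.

Gordon growth model: P₀ = D₁/(r − g). D₁ = 8.59 × (1 + 0.024) = 8.7962.
P₀ = 8.7962 / (0.127 − 0.024) = 8.7962 / 0.103 = 85.3996

$85.40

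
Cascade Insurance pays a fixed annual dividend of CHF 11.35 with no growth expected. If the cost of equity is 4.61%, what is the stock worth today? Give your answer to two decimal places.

Zero-growth DDM (perpetuity): P₀ = D/r = 11.35 / 0.0461 = 246.2039

CHF 246.20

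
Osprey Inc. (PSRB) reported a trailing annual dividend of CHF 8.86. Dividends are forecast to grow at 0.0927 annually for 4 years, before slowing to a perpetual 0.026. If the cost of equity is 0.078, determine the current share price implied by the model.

CHF 221.21

Two-stage DDM. Project D₁…D_4 at 0.0927, terminal growth 0.026, discount at r = 0.078.
D_1 = 9.6813
D_2 = 10.5788
D_3 = 11.5594
D_4 = 12.6310
Terminal value at t=4: TV = D_5/(r−g) = 12.9594/(0.078−0.026) = 249.2192
P₀ = 9.6813/(1+0.078)^1 + 10.5788/(1+0.078)^2 + 11.5594/(1+0.078)^3 + 12.6310/(1+0.078)^4 + 249.2192/(1+0.078)^4 = 221.2115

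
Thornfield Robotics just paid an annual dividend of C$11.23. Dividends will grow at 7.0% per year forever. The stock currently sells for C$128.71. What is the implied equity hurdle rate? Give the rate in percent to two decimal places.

16.34%

Rearranging the constant-growth DDM: r = D₁/P₀ + g.
D₁ = 11.23 × (1 + 0.07) = 12.0161.
r = 12.0161 / 128.71 + 0.07 = 0.09336 + 0.07 = 0.16336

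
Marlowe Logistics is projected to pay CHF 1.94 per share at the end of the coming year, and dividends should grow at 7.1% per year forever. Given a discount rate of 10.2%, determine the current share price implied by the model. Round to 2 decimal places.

Gordon growth model: P₀ = D₁/(r − g), with D₁ = 1.94 given directly.
P₀ = 1.9400 / (0.102 − 0.071) = 1.9400 / 0.031 = 62.5806

CHF 62.58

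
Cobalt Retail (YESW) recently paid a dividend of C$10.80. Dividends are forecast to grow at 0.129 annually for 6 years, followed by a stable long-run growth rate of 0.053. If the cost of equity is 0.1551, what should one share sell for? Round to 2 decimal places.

Two-stage DDM. Project D₁…D_6 at 0.129, terminal growth 0.053, discount at r = 0.1551.
D_1 = 12.1932
D_2 = 13.7661
D_3 = 15.5420
D_4 = 17.5469
D_5 = 19.8104
D_6 = 22.3660
Terminal value at t=6: TV = D_7/(r−g) = 23.5513/(0.1551−0.053) = 230.6694
P₀ = 12.1932/(1+0.1551)^1 + 13.7661/(1+0.1551)^2 + 15.5420/(1+0.1551)^3 + 17.5469/(1+0.1551)^4 + 19.8104/(1+0.1551)^5 + 22.3660/(1+0.1551)^6 + 230.6694/(1+0.1551)^6 = 156.9760

C$156.98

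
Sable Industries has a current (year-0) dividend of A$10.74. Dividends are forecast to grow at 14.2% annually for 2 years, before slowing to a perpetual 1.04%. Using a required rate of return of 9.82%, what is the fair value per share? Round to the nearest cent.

Two-stage DDM. Project D₁…D_2 at 0.142, terminal growth 0.0104, discount at r = 0.0982.
D_1 = 12.2651
D_2 = 14.0067
Terminal value at t=2: TV = D_3/(r−g) = 14.1524/(0.0982−0.0104) = 161.1890
P₀ = 12.2651/(1+0.0982)^1 + 14.0067/(1+0.0982)^2 + 161.1890/(1+0.0982)^2 = 156.4332

A$156.43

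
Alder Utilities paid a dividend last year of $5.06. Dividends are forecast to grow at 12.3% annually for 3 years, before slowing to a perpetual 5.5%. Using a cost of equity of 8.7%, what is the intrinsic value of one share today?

Two-stage DDM. Project D₁…D_3 at 0.123, terminal growth 0.055, discount at r = 0.087.
D_1 = 5.6824
D_2 = 6.3813
D_3 = 7.1662
Terminal value at t=3: TV = D_4/(r−g) = 7.5604/(0.087−0.055) = 236.2611
P₀ = 5.6824/(1+0.087)^1 + 6.3813/(1+0.087)^2 + 7.1662/(1+0.087)^3 + 236.2611/(1+0.087)^3 = 200.1595

$200.16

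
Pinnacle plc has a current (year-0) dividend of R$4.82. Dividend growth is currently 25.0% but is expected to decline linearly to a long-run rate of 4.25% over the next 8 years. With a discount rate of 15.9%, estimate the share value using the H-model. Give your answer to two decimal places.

R$77.47

H-model: P₀ = D₀[(1+g_L) + H(g_S−g_L)]/(r−g_L), with H = 8/2 = 4.
P₀ = 4.82 × [(1+0.0425) + 4×(0.25−0.0425)] / (0.159−0.0425)
   = 4.82 × 1.8725 / 0.1165 = 77.4717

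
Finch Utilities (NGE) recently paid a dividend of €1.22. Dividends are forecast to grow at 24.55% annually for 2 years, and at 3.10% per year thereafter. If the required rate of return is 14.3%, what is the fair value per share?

€16.11

Two-stage DDM. Project D₁…D_2 at 0.2455, terminal growth 0.031, discount at r = 0.143.
D_1 = 1.5195
D_2 = 1.8925
Terminal value at t=2: TV = D_3/(r−g) = 1.9512/(0.143−0.031) = 17.4216
P₀ = 1.5195/(1+0.143)^1 + 1.8925/(1+0.143)^2 + 17.4216/(1+0.143)^2 = 16.1131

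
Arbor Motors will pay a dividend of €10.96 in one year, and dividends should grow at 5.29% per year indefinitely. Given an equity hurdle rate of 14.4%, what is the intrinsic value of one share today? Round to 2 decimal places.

Gordon growth model: P₀ = D₁/(r − g), with D₁ = 10.96 given directly.
P₀ = 10.9600 / (0.144 − 0.0529) = 10.9600 / 0.0911 = 120.3074

€120.31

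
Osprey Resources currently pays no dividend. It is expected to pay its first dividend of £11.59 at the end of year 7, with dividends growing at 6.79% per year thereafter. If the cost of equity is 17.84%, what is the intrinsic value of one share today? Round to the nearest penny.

£39.17

Deferred-dividend DDM. At t=6 the remaining stream is a growing perpetuity with first payment D_7 = 11.59.
V_6 = D_7/(r−g) = 11.59/(0.1784−0.0679) = 104.8869
P₀ = V_6/(1+r)^6 = 104.8869/(1+0.1784)^6 = 39.1710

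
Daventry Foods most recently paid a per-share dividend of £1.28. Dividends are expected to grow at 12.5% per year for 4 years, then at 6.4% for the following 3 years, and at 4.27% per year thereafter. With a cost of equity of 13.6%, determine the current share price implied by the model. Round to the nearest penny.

£19.55

Three-stage DDM. Project D₁…D_7; terminal Gordon value at t=7 with g = 0.0427; discount at r = 0.136.
D_1 = 1.4400
D_2 = 1.6200
D_3 = 1.8225
D_4 = 2.0503
D_5 = 2.1815
D_6 = 2.3212
D_7 = 2.4697
TV_7 = 2.5752/(0.136−0.0427) = 27.6009
P₀ = Σ Dₜ/(1+r)ᵗ + TV_7/(1+r)^7 = 19.5471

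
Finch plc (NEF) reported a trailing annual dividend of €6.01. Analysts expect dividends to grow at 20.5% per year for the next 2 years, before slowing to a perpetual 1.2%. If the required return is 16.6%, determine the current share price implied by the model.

Two-stage DDM. Project D₁…D_2 at 0.205, terminal growth 0.012, discount at r = 0.166.
D_1 = 7.2420
D_2 = 8.7267
Terminal value at t=2: TV = D_3/(r−g) = 8.8314/(0.166−0.012) = 57.3467
P₀ = 7.2420/(1+0.166)^1 + 8.7267/(1+0.166)^2 + 57.3467/(1+0.166)^2 = 54.8102

€54.81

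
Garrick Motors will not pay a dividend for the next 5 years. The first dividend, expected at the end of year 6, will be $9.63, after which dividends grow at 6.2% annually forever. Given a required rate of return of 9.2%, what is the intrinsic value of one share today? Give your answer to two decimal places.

Deferred-dividend DDM. At t=5 the remaining stream is a growing perpetuity with first payment D_6 = 9.63.
V_5 = D_6/(r−g) = 9.63/(0.092−0.062) = 321.0000
P₀ = V_5/(1+r)^5 = 321.0000/(1+0.092)^5 = 206.7244

$206.72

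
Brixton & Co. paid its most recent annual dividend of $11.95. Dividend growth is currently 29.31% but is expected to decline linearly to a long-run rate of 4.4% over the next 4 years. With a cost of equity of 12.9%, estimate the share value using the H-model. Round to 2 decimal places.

H-model: P₀ = D₀[(1+g_L) + H(g_S−g_L)]/(r−g_L), with H = 4/2 = 2.
P₀ = 11.95 × [(1+0.044) + 2×(0.2931−0.044)] / (0.129−0.044)
   = 11.95 × 1.5422 / 0.085 = 216.8152

$216.82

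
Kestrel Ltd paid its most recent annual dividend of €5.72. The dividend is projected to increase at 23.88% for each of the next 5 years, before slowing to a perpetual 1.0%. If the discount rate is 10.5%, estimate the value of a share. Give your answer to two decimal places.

Two-stage DDM. Project D₁…D_5 at 0.2388, terminal growth 0.01, discount at r = 0.105.
D_1 = 7.0859
D_2 = 8.7781
D_3 = 10.8743
D_4 = 13.4710
D_5 = 16.6879
Terminal value at t=5: TV = D_6/(r−g) = 16.8548/(0.105−0.01) = 177.4189
P₀ = 7.0859/(1+0.105)^1 + 8.7781/(1+0.105)^2 + 10.8743/(1+0.105)^3 + 13.4710/(1+0.105)^4 + 16.6879/(1+0.105)^5 + 177.4189/(1+0.105)^5 = 148.5196

€148.52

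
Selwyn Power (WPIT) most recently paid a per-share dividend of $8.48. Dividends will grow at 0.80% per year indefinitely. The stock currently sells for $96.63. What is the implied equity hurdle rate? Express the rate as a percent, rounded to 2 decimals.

9.65%

Rearranging the constant-growth DDM: r = D₁/P₀ + g.
D₁ = 8.48 × (1 + 0.008) = 8.5478.
r = 8.5478 / 96.63 + 0.008 = 0.08846 + 0.008 = 0.09646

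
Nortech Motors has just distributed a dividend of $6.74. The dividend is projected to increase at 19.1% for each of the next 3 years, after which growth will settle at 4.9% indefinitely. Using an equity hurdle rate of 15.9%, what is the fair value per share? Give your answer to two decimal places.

Two-stage DDM. Project D₁…D_3 at 0.191, terminal growth 0.049, discount at r = 0.159.
D_1 = 8.0273
D_2 = 9.5606
D_3 = 11.3866
Terminal value at t=3: TV = D_4/(r−g) = 11.9446/(0.159−0.049) = 108.5870
P₀ = 8.0273/(1+0.159)^1 + 9.5606/(1+0.159)^2 + 11.3866/(1+0.159)^3 + 108.5870/(1+0.159)^3 = 91.1046

$91.10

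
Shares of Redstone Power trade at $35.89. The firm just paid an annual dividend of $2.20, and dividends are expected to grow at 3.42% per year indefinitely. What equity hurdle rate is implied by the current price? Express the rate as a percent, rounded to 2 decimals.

Rearranging the constant-growth DDM: r = D₁/P₀ + g.
D₁ = 2.20 × (1 + 0.0342) = 2.2752.
r = 2.2752 / 35.89 + 0.0342 = 0.06339 + 0.0342 = 0.09759

9.76%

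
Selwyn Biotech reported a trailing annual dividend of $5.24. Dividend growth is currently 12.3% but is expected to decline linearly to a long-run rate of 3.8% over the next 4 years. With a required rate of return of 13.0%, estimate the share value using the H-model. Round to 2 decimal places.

H-model: P₀ = D₀[(1+g_L) + H(g_S−g_L)]/(r−g_L), with H = 4/2 = 2.
P₀ = 5.24 × [(1+0.038) + 2×(0.123−0.038)] / (0.13−0.038)
   = 5.24 × 1.2080 / 0.092 = 68.8035

$68.80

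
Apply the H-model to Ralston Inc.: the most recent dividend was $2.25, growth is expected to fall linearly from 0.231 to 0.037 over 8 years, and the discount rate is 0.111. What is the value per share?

H-model: P₀ = D₀[(1+g_L) + H(g_S−g_L)]/(r−g_L), with H = 8/2 = 4.
P₀ = 2.25 × [(1+0.037) + 4×(0.231−0.037)] / (0.111−0.037)
   = 2.25 × 1.8130 / 0.074 = 55.1250

$55.12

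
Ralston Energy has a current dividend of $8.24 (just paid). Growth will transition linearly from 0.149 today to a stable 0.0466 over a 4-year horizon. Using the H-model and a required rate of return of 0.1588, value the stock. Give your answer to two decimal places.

$91.90

H-model: P₀ = D₀[(1+g_L) + H(g_S−g_L)]/(r−g_L), with H = 4/2 = 2.
P₀ = 8.24 × [(1+0.0466) + 2×(0.149−0.0466)] / (0.1588−0.0466)
   = 8.24 × 1.2514 / 0.1122 = 91.9032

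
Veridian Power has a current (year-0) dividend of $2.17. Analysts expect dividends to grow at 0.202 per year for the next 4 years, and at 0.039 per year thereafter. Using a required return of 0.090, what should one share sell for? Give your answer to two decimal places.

Two-stage DDM. Project D₁…D_4 at 0.202, terminal growth 0.039, discount at r = 0.09.
D_1 = 2.6083
D_2 = 3.1352
D_3 = 3.7685
D_4 = 4.5298
Terminal value at t=4: TV = D_5/(r−g) = 4.7064/(0.09−0.039) = 92.2833
P₀ = 2.6083/(1+0.09)^1 + 3.1352/(1+0.09)^2 + 3.7685/(1+0.09)^3 + 4.5298/(1+0.09)^4 + 92.2833/(1+0.09)^4 = 76.5266

$76.53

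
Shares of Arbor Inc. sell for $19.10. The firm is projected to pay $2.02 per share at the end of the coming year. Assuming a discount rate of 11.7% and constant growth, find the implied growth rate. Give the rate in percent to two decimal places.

1.12%

From P₀ = D₁/(r − g), the implied growth is g = r − D₁/P₀.
g = 0.117 − 2.02/19.10 = 0.117 − 0.10576 = 0.01124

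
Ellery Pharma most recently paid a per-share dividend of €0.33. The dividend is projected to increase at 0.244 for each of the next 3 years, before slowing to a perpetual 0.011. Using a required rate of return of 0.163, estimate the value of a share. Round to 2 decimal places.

Two-stage DDM. Project D₁…D_3 at 0.244, terminal growth 0.011, discount at r = 0.163.
D_1 = 0.4105
D_2 = 0.5107
D_3 = 0.6353
Terminal value at t=3: TV = D_4/(r−g) = 0.6423/(0.163−0.011) = 4.2255
P₀ = 0.4105/(1+0.163)^1 + 0.5107/(1+0.163)^2 + 0.6353/(1+0.163)^3 + 4.2255/(1+0.163)^3 = 3.8206

€3.82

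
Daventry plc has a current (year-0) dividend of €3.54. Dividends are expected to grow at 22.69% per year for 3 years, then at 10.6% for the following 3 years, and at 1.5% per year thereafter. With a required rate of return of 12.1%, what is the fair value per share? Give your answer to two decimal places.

€68.99

Three-stage DDM. Project D₁…D_6; terminal Gordon value at t=6 with g = 0.015; discount at r = 0.121.
D_1 = 4.3432
D_2 = 5.3287
D_3 = 6.5378
D_4 = 7.2308
D_5 = 7.9973
D_6 = 8.8450
TV_6 = 8.9776/(0.121−0.015) = 84.6947
P₀ = Σ Dₜ/(1+r)ᵗ + TV_6/(1+r)^6 = 68.9895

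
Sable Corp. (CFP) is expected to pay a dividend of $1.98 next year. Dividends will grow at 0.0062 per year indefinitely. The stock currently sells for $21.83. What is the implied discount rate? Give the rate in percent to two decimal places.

Rearranging the constant-growth DDM: r = D₁/P₀ + g.
r = 1.9800 / 21.83 + 0.0062 = 0.09070 + 0.0062 = 0.09690

9.69%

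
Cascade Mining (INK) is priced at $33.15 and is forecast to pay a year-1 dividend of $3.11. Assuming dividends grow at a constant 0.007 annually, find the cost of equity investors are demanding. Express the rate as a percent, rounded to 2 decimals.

Rearranging the constant-growth DDM: r = D₁/P₀ + g.
r = 3.1100 / 33.15 + 0.007 = 0.09382 + 0.007 = 0.10082

10.08%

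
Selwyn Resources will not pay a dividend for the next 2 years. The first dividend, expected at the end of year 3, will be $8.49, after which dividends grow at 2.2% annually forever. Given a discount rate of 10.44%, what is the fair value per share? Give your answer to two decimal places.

$84.47

Deferred-dividend DDM. At t=2 the remaining stream is a growing perpetuity with first payment D_3 = 8.49.
V_2 = D_3/(r−g) = 8.49/(0.1044−0.022) = 103.0340
P₀ = V_2/(1+r)^2 = 103.0340/(1+0.1044)^2 = 84.4749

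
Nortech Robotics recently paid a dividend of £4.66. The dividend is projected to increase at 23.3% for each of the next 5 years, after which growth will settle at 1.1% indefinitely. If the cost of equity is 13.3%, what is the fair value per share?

£89.19

Two-stage DDM. Project D₁…D_5 at 0.233, terminal growth 0.011, discount at r = 0.133.
D_1 = 5.7458
D_2 = 7.0845
D_3 = 8.7352
D_4 = 10.7706
D_5 = 13.2801
Terminal value at t=5: TV = D_6/(r−g) = 13.4262/(0.133−0.011) = 110.0507
P₀ = 5.7458/(1+0.133)^1 + 7.0845/(1+0.133)^2 + 8.7352/(1+0.133)^3 + 10.7706/(1+0.133)^4 + 13.2801/(1+0.133)^5 + 110.0507/(1+0.133)^5 = 89.1897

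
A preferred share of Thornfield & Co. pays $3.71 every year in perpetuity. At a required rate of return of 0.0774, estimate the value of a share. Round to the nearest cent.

Zero-growth DDM (perpetuity): P₀ = D/r = 3.71 / 0.0774 = 47.9328

$47.93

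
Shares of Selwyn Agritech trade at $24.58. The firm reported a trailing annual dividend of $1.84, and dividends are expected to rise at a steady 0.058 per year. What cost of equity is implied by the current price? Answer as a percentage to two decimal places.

13.72%

Rearranging the constant-growth DDM: r = D₁/P₀ + g.
D₁ = 1.84 × (1 + 0.058) = 1.9467.
r = 1.9467 / 24.58 + 0.058 = 0.07920 + 0.058 = 0.13720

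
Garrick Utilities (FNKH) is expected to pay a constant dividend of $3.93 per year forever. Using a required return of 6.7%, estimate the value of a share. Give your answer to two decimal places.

Zero-growth DDM (perpetuity): P₀ = D/r = 3.93 / 0.067 = 58.6567

$58.66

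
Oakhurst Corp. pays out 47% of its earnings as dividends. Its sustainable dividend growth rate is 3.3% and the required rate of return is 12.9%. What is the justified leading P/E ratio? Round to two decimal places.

4.90

Justified leading P/E = b/(r−g) = 0.47/(0.129−0.033) = 4.8958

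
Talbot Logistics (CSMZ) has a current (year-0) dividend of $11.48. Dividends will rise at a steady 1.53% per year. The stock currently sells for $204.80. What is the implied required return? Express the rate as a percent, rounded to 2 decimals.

7.22%

Rearranging the constant-growth DDM: r = D₁/P₀ + g.
D₁ = 11.48 × (1 + 0.0153) = 11.6556.
r = 11.6556 / 204.80 + 0.0153 = 0.05691 + 0.0153 = 0.07221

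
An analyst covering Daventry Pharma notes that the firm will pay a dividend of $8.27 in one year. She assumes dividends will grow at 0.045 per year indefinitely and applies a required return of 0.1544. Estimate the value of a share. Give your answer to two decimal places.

$75.59

Gordon growth model: P₀ = D₁/(r − g), with D₁ = 8.27 given directly.
P₀ = 8.2700 / (0.1544 − 0.045) = 8.2700 / 0.1094 = 75.5941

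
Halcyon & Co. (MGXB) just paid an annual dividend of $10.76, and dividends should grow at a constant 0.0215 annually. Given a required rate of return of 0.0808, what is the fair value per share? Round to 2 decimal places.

$185.35

Gordon growth model: P₀ = D₁/(r − g). D₁ = 10.76 × (1 + 0.0215) = 10.9913.
P₀ = 10.9913 / (0.0808 − 0.0215) = 10.9913 / 0.0593 = 185.3514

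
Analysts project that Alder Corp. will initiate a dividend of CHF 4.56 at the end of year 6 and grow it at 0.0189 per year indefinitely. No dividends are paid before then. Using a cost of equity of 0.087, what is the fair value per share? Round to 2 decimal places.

Deferred-dividend DDM. At t=5 the remaining stream is a growing perpetuity with first payment D_6 = 4.56.
V_5 = D_6/(r−g) = 4.56/(0.087−0.0189) = 66.9604
P₀ = V_5/(1+r)^5 = 66.9604/(1+0.087)^5 = 44.1235

CHF 44.12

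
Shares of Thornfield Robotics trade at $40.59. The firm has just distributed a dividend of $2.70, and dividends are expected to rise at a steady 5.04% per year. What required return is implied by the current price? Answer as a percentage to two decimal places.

12.03%

Rearranging the constant-growth DDM: r = D₁/P₀ + g.
D₁ = 2.70 × (1 + 0.0504) = 2.8361.
r = 2.8361 / 40.59 + 0.0504 = 0.06987 + 0.0504 = 0.12027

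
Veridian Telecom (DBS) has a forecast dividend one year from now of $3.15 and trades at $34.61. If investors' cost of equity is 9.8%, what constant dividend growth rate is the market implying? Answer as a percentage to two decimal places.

0.70%

From P₀ = D₁/(r − g), the implied growth is g = r − D₁/P₀.
g = 0.098 − 3.15/34.61 = 0.098 − 0.09101 = 0.00699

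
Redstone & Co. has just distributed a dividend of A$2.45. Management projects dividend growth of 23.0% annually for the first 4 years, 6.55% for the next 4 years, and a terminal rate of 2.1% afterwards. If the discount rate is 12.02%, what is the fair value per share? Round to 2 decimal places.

A$55.04

Three-stage DDM. Project D₁…D_8; terminal Gordon value at t=8 with g = 0.021; discount at r = 0.1202.
D_1 = 3.0135
D_2 = 3.7066
D_3 = 4.5591
D_4 = 5.6077
D_5 = 5.9750
D_6 = 6.3664
D_7 = 6.7834
D_8 = 7.2277
TV_8 = 7.3795/(0.1202−0.021) = 74.3900
P₀ = Σ Dₜ/(1+r)ᵗ + TV_8/(1+r)^8 = 55.0395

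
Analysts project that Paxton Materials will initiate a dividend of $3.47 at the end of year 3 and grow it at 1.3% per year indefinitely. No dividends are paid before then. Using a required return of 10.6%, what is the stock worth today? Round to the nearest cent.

Deferred-dividend DDM. At t=2 the remaining stream is a growing perpetuity with first payment D_3 = 3.47.
V_2 = D_3/(r−g) = 3.47/(0.106−0.013) = 37.3118
P₀ = V_2/(1+r)^2 = 37.3118/(1+0.106)^2 = 30.5026

$30.50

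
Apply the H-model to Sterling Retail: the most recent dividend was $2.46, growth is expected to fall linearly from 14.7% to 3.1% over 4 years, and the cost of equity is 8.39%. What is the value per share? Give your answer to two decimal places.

$58.73

H-model: P₀ = D₀[(1+g_L) + H(g_S−g_L)]/(r−g_L), with H = 4/2 = 2.
P₀ = 2.46 × [(1+0.031) + 2×(0.147−0.031)] / (0.0839−0.031)
   = 2.46 × 1.2630 / 0.0529 = 58.7331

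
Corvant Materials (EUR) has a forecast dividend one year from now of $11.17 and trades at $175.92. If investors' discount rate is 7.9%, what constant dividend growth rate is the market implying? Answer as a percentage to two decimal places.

From P₀ = D₁/(r − g), the implied growth is g = r − D₁/P₀.
g = 0.079 − 11.17/175.92 = 0.079 − 0.06349 = 0.01551

1.55%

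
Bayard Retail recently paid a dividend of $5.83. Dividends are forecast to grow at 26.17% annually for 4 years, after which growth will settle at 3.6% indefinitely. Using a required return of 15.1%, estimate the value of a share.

Two-stage DDM. Project D₁…D_4 at 0.2617, terminal growth 0.036, discount at r = 0.151.
D_1 = 7.3557
D_2 = 9.2807
D_3 = 11.7095
D_4 = 14.7738
Terminal value at t=4: TV = D_5/(r−g) = 15.3057/(0.151−0.036) = 133.0929
P₀ = 7.3557/(1+0.151)^1 + 9.2807/(1+0.151)^2 + 11.7095/(1+0.151)^3 + 14.7738/(1+0.151)^4 + 133.0929/(1+0.151)^4 = 105.3250

$105.33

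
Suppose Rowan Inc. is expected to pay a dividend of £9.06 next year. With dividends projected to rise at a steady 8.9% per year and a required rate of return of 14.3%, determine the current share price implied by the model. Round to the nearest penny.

£167.78

Gordon growth model: P₀ = D₁/(r − g), with D₁ = 9.06 given directly.
P₀ = 9.0600 / (0.143 − 0.089) = 9.0600 / 0.054 = 167.7778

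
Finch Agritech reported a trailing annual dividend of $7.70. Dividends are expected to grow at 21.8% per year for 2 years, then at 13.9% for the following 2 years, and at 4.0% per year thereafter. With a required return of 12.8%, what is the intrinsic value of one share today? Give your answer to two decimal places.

$143.69

Three-stage DDM. Project D₁…D_4; terminal Gordon value at t=4 with g = 0.04; discount at r = 0.128.
D_1 = 9.3786
D_2 = 11.4231
D_3 = 13.0110
D_4 = 14.8195
TV_4 = 15.4123/(0.128−0.04) = 175.1392
P₀ = Σ Dₜ/(1+r)ᵗ + TV_4/(1+r)^4 = 143.6911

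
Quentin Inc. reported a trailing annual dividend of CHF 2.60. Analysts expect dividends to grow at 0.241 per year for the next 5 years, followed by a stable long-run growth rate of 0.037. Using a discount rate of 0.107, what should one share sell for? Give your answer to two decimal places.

Two-stage DDM. Project D₁…D_5 at 0.241, terminal growth 0.037, discount at r = 0.107.
D_1 = 3.2266
D_2 = 4.0042
D_3 = 4.9692
D_4 = 6.1668
D_5 = 7.6530
Terminal value at t=5: TV = D_6/(r−g) = 7.9362/(0.107−0.037) = 113.3739
P₀ = 3.2266/(1+0.107)^1 + 4.0042/(1+0.107)^2 + 4.9692/(1+0.107)^3 + 6.1668/(1+0.107)^4 + 7.6530/(1+0.107)^5 + 113.3739/(1+0.107)^5 = 86.7539

CHF 86.75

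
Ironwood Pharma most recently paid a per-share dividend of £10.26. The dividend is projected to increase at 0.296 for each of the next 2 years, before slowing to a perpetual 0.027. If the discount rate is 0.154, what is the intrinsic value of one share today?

£129.11

Two-stage DDM. Project D₁…D_2 at 0.296, terminal growth 0.027, discount at r = 0.154.
D_1 = 13.2970
D_2 = 17.2329
Terminal value at t=2: TV = D_3/(r−g) = 17.6981/(0.154−0.027) = 139.3555
P₀ = 13.2970/(1+0.154)^1 + 17.2329/(1+0.154)^2 + 139.3555/(1+0.154)^2 = 129.1064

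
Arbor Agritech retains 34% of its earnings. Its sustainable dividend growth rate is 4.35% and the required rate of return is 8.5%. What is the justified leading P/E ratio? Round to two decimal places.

Payout ratio b = 1 − 0.34 = 0.66.
Justified leading P/E = b/(r−g) = 0.66/(0.085−0.0435) = 15.9036

15.90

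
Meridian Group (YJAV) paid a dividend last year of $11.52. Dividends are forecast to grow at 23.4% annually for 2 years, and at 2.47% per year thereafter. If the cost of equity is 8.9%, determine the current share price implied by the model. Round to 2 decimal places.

Two-stage DDM. Project D₁…D_2 at 0.234, terminal growth 0.0247, discount at r = 0.089.
D_1 = 14.2157
D_2 = 17.5421
Terminal value at t=2: TV = D_3/(r−g) = 17.9754/(0.089−0.0247) = 279.5558
P₀ = 14.2157/(1+0.089)^1 + 17.5421/(1+0.089)^2 + 279.5558/(1+0.089)^2 = 263.5748

$263.57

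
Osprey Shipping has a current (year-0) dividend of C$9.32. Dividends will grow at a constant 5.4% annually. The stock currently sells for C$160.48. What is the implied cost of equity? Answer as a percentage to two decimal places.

Rearranging the constant-growth DDM: r = D₁/P₀ + g.
D₁ = 9.32 × (1 + 0.054) = 9.8233.
r = 9.8233 / 160.48 + 0.054 = 0.06121 + 0.054 = 0.11521

11.52%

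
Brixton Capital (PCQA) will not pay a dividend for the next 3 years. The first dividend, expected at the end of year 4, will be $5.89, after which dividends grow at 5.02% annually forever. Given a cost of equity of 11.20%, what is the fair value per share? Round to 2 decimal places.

Deferred-dividend DDM. At t=3 the remaining stream is a growing perpetuity with first payment D_4 = 5.89.
V_3 = D_4/(r−g) = 5.89/(0.112−0.0502) = 95.3074
P₀ = V_3/(1+r)^3 = 95.3074/(1+0.112)^3 = 69.3126

$69.31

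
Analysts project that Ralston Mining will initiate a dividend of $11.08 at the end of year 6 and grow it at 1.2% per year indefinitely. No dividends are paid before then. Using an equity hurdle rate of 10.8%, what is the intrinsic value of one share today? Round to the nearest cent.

Deferred-dividend DDM. At t=5 the remaining stream is a growing perpetuity with first payment D_6 = 11.08.
V_5 = D_6/(r−g) = 11.08/(0.108−0.012) = 115.4167
P₀ = V_5/(1+r)^5 = 115.4167/(1+0.108)^5 = 69.1146

$69.11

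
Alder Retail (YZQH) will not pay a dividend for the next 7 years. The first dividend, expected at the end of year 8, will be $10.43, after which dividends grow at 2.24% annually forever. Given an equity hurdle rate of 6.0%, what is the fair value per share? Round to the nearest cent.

Deferred-dividend DDM. At t=7 the remaining stream is a growing perpetuity with first payment D_8 = 10.43.
V_7 = D_8/(r−g) = 10.43/(0.06−0.0224) = 277.3936
P₀ = V_7/(1+r)^7 = 277.3936/(1+0.06)^7 = 184.4826

$184.48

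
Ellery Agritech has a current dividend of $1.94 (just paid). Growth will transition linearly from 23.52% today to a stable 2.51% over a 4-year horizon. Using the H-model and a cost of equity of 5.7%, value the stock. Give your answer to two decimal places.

H-model: P₀ = D₀[(1+g_L) + H(g_S−g_L)]/(r−g_L), with H = 4/2 = 2.
P₀ = 1.94 × [(1+0.0251) + 2×(0.2352−0.0251)] / (0.057−0.0251)
   = 1.94 × 1.4453 / 0.0319 = 87.8960

$87.90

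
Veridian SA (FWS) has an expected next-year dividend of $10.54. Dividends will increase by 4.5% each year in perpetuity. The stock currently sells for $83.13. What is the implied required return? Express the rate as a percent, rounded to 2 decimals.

17.18%

Rearranging the constant-growth DDM: r = D₁/P₀ + g.
r = 10.5400 / 83.13 + 0.045 = 0.12679 + 0.045 = 0.17179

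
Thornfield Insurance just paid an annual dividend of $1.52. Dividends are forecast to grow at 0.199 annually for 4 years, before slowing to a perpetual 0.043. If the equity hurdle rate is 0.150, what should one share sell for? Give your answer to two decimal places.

Two-stage DDM. Project D₁…D_4 at 0.199, terminal growth 0.043, discount at r = 0.15.
D_1 = 1.8225
D_2 = 2.1852
D_3 = 2.6200
D_4 = 3.1414
Terminal value at t=4: TV = D_5/(r−g) = 3.2765/(0.15−0.043) = 30.6211
P₀ = 1.8225/(1+0.15)^1 + 2.1852/(1+0.15)^2 + 2.6200/(1+0.15)^3 + 3.1414/(1+0.15)^4 + 30.6211/(1+0.15)^4 = 24.2636

$24.26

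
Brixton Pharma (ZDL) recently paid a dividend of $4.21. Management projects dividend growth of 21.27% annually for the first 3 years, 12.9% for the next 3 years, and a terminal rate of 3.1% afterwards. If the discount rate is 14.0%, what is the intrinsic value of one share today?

$75.78

Three-stage DDM. Project D₁…D_6; terminal Gordon value at t=6 with g = 0.031; discount at r = 0.14.
D_1 = 5.1055
D_2 = 6.1914
D_3 = 7.5083
D_4 = 8.4769
D_5 = 9.5704
D_6 = 10.8050
TV_6 = 11.1399/(0.14−0.031) = 102.2013
P₀ = Σ Dₜ/(1+r)ᵗ + TV_6/(1+r)^6 = 75.7841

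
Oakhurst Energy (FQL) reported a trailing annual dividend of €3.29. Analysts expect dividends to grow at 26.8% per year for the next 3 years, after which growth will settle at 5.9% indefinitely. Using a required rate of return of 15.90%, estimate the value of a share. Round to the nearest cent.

€57.47

Two-stage DDM. Project D₁…D_3 at 0.268, terminal growth 0.059, discount at r = 0.159.
D_1 = 4.1717
D_2 = 5.2897
D_3 = 6.7074
Terminal value at t=3: TV = D_4/(r−g) = 7.1031/(0.159−0.059) = 71.0313
P₀ = 4.1717/(1+0.159)^1 + 5.2897/(1+0.159)^2 + 6.7074/(1+0.159)^3 + 71.0313/(1+0.159)^3 = 57.4702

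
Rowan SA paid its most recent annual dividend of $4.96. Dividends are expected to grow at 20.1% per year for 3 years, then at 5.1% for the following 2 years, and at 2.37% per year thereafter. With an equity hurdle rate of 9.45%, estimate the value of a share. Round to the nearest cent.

Three-stage DDM. Project D₁…D_5; terminal Gordon value at t=5 with g = 0.0237; discount at r = 0.0945.
D_1 = 5.9570
D_2 = 7.1543
D_3 = 8.5923
D_4 = 9.0305
D_5 = 9.4911
TV_5 = 9.7160/(0.0945−0.0237) = 137.2321
P₀ = Σ Dₜ/(1+r)ᵗ + TV_5/(1+r)^5 = 117.6768

$117.68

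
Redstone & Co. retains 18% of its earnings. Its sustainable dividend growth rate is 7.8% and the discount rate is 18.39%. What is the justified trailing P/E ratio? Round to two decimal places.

8.35

Payout ratio b = 1 − 0.18 = 0.82.
Justified trailing P/E = b(1+g)/(r−g) = 0.82×(1+0.078)/(0.1839−0.078) = 8.3471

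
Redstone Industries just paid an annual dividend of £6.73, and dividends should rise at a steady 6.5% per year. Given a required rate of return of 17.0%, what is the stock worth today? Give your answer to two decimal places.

Gordon growth model: P₀ = D₁/(r − g). D₁ = 6.73 × (1 + 0.065) = 7.1674.
P₀ = 7.1674 / (0.17 − 0.065) = 7.1674 / 0.105 = 68.2614

£68.26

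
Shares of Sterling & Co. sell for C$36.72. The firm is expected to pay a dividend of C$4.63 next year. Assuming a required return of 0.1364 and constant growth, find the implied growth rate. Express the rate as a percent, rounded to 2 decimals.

1.03%

From P₀ = D₁/(r − g), the implied growth is g = r − D₁/P₀.
g = 0.1364 − 4.63/36.72 = 0.1364 − 0.12609 = 0.01031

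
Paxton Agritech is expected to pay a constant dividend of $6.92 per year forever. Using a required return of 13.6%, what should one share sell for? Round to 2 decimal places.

$50.88

Zero-growth DDM (perpetuity): P₀ = D/r = 6.92 / 0.136 = 50.8824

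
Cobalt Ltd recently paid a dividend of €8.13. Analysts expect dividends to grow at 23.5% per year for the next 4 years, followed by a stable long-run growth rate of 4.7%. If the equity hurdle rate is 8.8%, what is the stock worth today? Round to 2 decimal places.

€389.76

Two-stage DDM. Project D₁…D_4 at 0.235, terminal growth 0.047, discount at r = 0.088.
D_1 = 10.0405
D_2 = 12.4001
D_3 = 15.3141
D_4 = 18.9129
Terminal value at t=4: TV = D_5/(r−g) = 19.8018/(0.088−0.047) = 482.9712
P₀ = 10.0405/(1+0.088)^1 + 12.4001/(1+0.088)^2 + 15.3141/(1+0.088)^3 + 18.9129/(1+0.088)^4 + 482.9712/(1+0.088)^4 = 389.7632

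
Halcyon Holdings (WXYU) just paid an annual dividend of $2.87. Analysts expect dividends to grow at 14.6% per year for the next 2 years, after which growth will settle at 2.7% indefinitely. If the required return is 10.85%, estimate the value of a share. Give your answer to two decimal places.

$44.69

Two-stage DDM. Project D₁…D_2 at 0.146, terminal growth 0.027, discount at r = 0.1085.
D_1 = 3.2890
D_2 = 3.7692
Terminal value at t=2: TV = D_3/(r−g) = 3.8710/(0.1085−0.027) = 47.4968
P₀ = 3.2890/(1+0.1085)^1 + 3.7692/(1+0.1085)^2 + 47.4968/(1+0.1085)^2 = 44.6884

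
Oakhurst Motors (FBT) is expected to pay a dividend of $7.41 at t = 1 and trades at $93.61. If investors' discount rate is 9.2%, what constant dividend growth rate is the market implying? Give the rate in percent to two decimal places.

From P₀ = D₁/(r − g), the implied growth is g = r − D₁/P₀.
g = 0.092 − 7.41/93.61 = 0.092 − 0.07916 = 0.01284

1.28%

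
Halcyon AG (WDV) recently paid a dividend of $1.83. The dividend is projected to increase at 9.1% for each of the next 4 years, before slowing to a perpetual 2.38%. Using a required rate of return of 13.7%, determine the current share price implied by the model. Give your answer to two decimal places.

Two-stage DDM. Project D₁…D_4 at 0.091, terminal growth 0.0238, discount at r = 0.137.
D_1 = 1.9965
D_2 = 2.1782
D_3 = 2.3764
D_4 = 2.5927
Terminal value at t=4: TV = D_5/(r−g) = 2.6544/(0.137−0.0238) = 23.4487
P₀ = 1.9965/(1+0.137)^1 + 2.1782/(1+0.137)^2 + 2.3764/(1+0.137)^3 + 2.5927/(1+0.137)^4 + 23.4487/(1+0.137)^4 = 20.6396

$20.64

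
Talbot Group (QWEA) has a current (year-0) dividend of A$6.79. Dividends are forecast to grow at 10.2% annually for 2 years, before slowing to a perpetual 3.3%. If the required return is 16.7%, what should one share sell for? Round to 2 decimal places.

Two-stage DDM. Project D₁…D_2 at 0.102, terminal growth 0.033, discount at r = 0.167.
D_1 = 7.4826
D_2 = 8.2458
Terminal value at t=2: TV = D_3/(r−g) = 8.5179/(0.167−0.033) = 63.5665
P₀ = 7.4826/(1+0.167)^1 + 8.2458/(1+0.167)^2 + 63.5665/(1+0.167)^2 = 59.1418

A$59.14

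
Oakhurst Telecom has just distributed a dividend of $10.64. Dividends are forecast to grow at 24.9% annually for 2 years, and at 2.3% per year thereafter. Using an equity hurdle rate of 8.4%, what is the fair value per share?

$263.28

Two-stage DDM. Project D₁…D_2 at 0.249, terminal growth 0.023, discount at r = 0.084.
D_1 = 13.2894
D_2 = 16.5984
Terminal value at t=2: TV = D_3/(r−g) = 16.9802/(0.084−0.023) = 278.3635
P₀ = 13.2894/(1+0.084)^1 + 16.5984/(1+0.084)^2 + 278.3635/(1+0.084)^2 = 263.2790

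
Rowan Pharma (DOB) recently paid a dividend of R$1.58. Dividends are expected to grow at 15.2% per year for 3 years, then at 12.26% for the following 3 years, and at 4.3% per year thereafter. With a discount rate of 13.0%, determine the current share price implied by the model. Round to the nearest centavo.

R$29.56

Three-stage DDM. Project D₁…D_6; terminal Gordon value at t=6 with g = 0.043; discount at r = 0.13.
D_1 = 1.8202
D_2 = 2.0968
D_3 = 2.4155
D_4 = 2.7117
D_5 = 3.0441
D_6 = 3.4174
TV_6 = 3.5643/(0.13−0.043) = 40.9689
P₀ = Σ Dₜ/(1+r)ᵗ + TV_6/(1+r)^6 = 29.5619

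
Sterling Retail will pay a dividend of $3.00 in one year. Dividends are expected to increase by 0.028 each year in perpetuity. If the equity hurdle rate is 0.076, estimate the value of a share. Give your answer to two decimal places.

$62.50

Gordon growth model: P₀ = D₁/(r − g), with D₁ = 3.00 given directly.
P₀ = 3.0000 / (0.076 − 0.028) = 3.0000 / 0.048 = 62.5000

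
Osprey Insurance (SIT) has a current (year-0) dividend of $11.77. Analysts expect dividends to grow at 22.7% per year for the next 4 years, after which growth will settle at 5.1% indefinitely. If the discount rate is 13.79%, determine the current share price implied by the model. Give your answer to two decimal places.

Two-stage DDM. Project D₁…D_4 at 0.227, terminal growth 0.051, discount at r = 0.1379.
D_1 = 14.4418
D_2 = 17.7201
D_3 = 21.7425
D_4 = 26.6781
Terminal value at t=4: TV = D_5/(r−g) = 28.0387/(0.1379−0.051) = 322.6544
P₀ = 14.4418/(1+0.1379)^1 + 17.7201/(1+0.1379)^2 + 21.7425/(1+0.1379)^3 + 26.6781/(1+0.1379)^4 + 322.6544/(1+0.1379)^4 = 249.4980

$249.50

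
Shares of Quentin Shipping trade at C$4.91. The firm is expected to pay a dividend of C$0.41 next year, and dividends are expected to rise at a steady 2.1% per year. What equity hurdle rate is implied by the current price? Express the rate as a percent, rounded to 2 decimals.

Rearranging the constant-growth DDM: r = D₁/P₀ + g.
r = 0.4100 / 4.91 + 0.021 = 0.08350 + 0.021 = 0.10450

10.45%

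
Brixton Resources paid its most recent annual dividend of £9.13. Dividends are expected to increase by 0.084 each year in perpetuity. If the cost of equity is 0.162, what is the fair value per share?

£126.88

Gordon growth model: P₀ = D₁/(r − g). D₁ = 9.13 × (1 + 0.084) = 9.8969.
P₀ = 9.8969 / (0.162 − 0.084) = 9.8969 / 0.078 = 126.8836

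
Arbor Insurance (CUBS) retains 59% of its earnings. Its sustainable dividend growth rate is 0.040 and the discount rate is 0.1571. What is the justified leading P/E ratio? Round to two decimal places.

3.50

Payout ratio b = 1 − 0.59 = 0.41.
Justified leading P/E = b/(r−g) = 0.41/(0.1571−0.04) = 3.5013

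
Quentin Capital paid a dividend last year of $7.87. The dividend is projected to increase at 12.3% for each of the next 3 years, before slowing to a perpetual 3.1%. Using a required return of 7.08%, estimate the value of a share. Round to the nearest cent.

$261.15

Two-stage DDM. Project D₁…D_3 at 0.123, terminal growth 0.031, discount at r = 0.0708.
D_1 = 8.8380
D_2 = 9.9251
D_3 = 11.1459
Terminal value at t=3: TV = D_4/(r−g) = 11.4914/(0.0708−0.031) = 288.7285
P₀ = 8.8380/(1+0.0708)^1 + 9.9251/(1+0.0708)^2 + 11.1459/(1+0.0708)^3 + 288.7285/(1+0.0708)^3 = 261.1482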